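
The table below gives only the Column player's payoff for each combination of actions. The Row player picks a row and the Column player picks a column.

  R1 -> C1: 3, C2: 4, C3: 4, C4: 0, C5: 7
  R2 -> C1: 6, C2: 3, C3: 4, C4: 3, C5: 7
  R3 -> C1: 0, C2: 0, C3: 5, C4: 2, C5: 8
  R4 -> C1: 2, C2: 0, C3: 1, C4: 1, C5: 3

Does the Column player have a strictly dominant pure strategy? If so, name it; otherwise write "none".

C5 vs C1: R1: 7>3, R2: 7>6, R3: 8>0, R4: 3>2.
C5 vs C2: R1: 7>4, R2: 7>3, R3: 8>0, R4: 3>0.
C5 vs C3: R1: 7>4, R2: 7>4, R3: 8>5, R4: 3>1.
C5 vs C4: R1: 7>0, R2: 7>3, R3: 8>2, R4: 3>1.
C5 strictly beats every other strategy against every opponent action, so it is strictly dominant.

C5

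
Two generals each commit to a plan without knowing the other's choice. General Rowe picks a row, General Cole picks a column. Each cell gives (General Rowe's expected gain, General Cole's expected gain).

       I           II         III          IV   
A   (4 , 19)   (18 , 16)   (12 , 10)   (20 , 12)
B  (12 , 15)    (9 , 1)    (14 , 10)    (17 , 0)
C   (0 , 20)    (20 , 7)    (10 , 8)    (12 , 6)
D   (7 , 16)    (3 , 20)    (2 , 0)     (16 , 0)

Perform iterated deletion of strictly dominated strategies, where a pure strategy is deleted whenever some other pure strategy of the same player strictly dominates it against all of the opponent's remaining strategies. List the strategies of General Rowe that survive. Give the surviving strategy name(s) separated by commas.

Row D is eliminated: B beats it against every remaining column (I: 12>7, II: 9>3, III: 14>2, IV: 17>16).
For General Cole, I strictly dominates II on the remaining rows (A: 19>16, B: 15>1, C: 20>7); eliminate II.
Row C is eliminated: A beats it against every remaining column (I: 4>0, III: 12>10, IV: 20>12).
General Cole's strategy III is strictly dominated by I (A: 19>10, B: 15>10) and is removed.
For General Cole, I strictly dominates IV on the remaining rows (A: 19>12, B: 15>0); eliminate IV.
For General Rowe, B strictly dominates A on the remaining columns (I: 12>4); eliminate A.
Among the remaining strategies, none is strictly dominated by another pure strategy of the same player, so the elimination stops.
Surviving strategies — General Rowe: {B}; General Cole: {I}.

B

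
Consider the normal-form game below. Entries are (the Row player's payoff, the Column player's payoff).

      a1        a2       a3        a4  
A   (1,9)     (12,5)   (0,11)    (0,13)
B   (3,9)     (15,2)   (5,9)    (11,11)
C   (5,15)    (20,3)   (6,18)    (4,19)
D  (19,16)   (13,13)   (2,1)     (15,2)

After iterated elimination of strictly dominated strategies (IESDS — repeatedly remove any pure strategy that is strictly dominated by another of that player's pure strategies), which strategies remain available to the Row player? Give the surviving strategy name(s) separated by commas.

D

The Row player's strategy A is strictly dominated by B (a1: 3>1, a2: 15>12, a3: 5>0, a4: 11>0) and is removed.
For the Column player, a1 strictly dominates a2 on the remaining rows (B: 9>2, C: 15>3, D: 16>13); eliminate a2.
Column a3 is eliminated: a4 beats it against every remaining row (B: 11>9, C: 19>18, D: 2>1).
Row B is eliminated: D beats it against every remaining column (a1: 19>3, a4: 15>11).
For the Row player, D strictly dominates C on the remaining columns (a1: 19>5, a4: 15>4); eliminate C.
Column a4 is eliminated: a1 beats it against every remaining row (D: 16>2).
Among the remaining strategies, none is strictly dominated by another pure strategy of the same player, so the elimination stops.
Surviving strategies — the Row player: {D}; the Column player: {a1}.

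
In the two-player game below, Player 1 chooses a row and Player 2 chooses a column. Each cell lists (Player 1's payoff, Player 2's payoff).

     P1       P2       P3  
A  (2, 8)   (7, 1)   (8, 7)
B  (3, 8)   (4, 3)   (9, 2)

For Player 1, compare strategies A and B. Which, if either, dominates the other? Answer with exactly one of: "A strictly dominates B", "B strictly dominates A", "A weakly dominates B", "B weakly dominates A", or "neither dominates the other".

neither dominates the other

A's payoffs vs B's, by Player 2's action — P1: 2<3, P2: 7>4, P3: 8<9.
A does better at P2 but worse at P1, P3; neither strategy dominates the other.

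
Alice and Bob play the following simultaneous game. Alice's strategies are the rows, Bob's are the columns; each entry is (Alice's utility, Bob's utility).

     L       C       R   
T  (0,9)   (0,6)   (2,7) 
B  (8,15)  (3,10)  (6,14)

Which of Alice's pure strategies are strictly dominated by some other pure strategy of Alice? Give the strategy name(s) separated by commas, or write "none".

T is strictly dominated by B (L: 8>0, C: 3>0, R: 6>2).
B is not dominated — it holds its own against T at L (8>0).

T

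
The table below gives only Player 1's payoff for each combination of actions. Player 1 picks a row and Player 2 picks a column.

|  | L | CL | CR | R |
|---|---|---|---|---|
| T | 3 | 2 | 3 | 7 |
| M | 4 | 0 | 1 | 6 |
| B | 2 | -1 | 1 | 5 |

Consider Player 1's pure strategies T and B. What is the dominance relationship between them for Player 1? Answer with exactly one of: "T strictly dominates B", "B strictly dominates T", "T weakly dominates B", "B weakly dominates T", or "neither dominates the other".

T strictly dominates B

T's payoffs vs B's, by Player 2's action — L: 3>2, CL: 2>-1, CR: 3>1, R: 7>5.
Every comparison favours T, so T strictly dominates B.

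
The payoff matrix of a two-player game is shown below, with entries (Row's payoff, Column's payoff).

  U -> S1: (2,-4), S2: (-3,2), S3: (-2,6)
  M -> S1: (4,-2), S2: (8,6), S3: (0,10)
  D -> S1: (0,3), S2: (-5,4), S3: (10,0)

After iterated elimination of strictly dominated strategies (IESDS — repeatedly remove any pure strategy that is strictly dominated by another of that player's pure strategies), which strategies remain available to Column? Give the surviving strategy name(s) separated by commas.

Row U is eliminated: M beats it against every remaining column (S1: 4>2, S2: 8>-3, S3: 0>-2).
Column's strategy S1 is strictly dominated by S2 (M: 6>-2, D: 4>3) and is removed.
Among the remaining strategies, none is strictly dominated by another pure strategy of the same player, so the elimination stops.
Surviving strategies — Row: {M, D}; Column: {S2, S3}.

S2, S3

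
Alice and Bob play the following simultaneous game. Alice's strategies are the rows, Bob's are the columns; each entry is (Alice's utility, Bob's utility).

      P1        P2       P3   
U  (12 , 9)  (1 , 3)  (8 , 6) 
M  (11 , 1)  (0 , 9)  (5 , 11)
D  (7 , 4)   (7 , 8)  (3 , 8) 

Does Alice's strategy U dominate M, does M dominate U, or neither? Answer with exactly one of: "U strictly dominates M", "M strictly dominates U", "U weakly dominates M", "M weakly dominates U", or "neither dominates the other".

Compare U to M across every action of Bob: P1: 12>11, P2: 1>0, P3: 8>5.
U gives a strictly higher payoff against every action of Bob, so U strictly dominates M.

U strictly dominates M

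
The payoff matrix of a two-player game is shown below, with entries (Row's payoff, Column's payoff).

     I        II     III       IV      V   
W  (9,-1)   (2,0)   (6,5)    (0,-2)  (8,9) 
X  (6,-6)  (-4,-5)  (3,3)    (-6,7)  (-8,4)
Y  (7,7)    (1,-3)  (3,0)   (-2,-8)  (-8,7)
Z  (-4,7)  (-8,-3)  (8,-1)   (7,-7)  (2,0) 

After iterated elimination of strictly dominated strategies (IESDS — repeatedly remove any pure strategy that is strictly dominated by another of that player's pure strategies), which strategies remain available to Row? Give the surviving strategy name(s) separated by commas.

W

For Row, W strictly dominates X on the remaining columns (I: 9>6, II: 2>-4, III: 6>3, IV: 0>-6, V: 8>-8); eliminate X.
Row Y is eliminated: W beats it against every remaining column (I: 9>7, II: 2>1, III: 6>3, IV: 0>-2, V: 8>-8).
Column's strategy II is strictly dominated by III (W: 5>0, Z: -1>-3) and is removed.
Column III is eliminated: V beats it against every remaining row (W: 9>5, Z: 0>-1).
Column's strategy IV is strictly dominated by I (W: -1>-2, Z: 7>-7) and is removed.
Row Z is eliminated: W beats it against every remaining column (I: 9>-4, V: 8>2).
Column's strategy I is strictly dominated by V (W: 9>-1) and is removed.
Among the remaining strategies, none is strictly dominated by another pure strategy of the same player, so the elimination stops.
Surviving strategies — Row: {W}; Column: {V}.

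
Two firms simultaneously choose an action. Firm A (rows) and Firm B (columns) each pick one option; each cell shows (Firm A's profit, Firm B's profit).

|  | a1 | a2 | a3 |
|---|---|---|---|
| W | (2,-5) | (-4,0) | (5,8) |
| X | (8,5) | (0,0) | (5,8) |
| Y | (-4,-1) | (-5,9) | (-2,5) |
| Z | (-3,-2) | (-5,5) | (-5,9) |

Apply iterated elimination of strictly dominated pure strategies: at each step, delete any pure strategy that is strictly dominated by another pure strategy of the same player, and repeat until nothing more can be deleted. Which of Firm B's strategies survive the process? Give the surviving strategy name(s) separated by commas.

Row Y is eliminated: W beats it against every remaining column (a1: 2>-4, a2: -4>-5, a3: 5>-2).
Firm A's strategy Z is strictly dominated by W (a1: 2>-3, a2: -4>-5, a3: 5>-5) and is removed.
For Firm B, a3 strictly dominates a1 on the remaining rows (W: 8>-5, X: 8>5); eliminate a1.
For Firm B, a3 strictly dominates a2 on the remaining rows (W: 8>0, X: 8>0); eliminate a2.
Among the remaining strategies, none is strictly dominated by another pure strategy of the same player, so the elimination stops.
Surviving strategies — Firm A: {W, X}; Firm B: {a3}.

a3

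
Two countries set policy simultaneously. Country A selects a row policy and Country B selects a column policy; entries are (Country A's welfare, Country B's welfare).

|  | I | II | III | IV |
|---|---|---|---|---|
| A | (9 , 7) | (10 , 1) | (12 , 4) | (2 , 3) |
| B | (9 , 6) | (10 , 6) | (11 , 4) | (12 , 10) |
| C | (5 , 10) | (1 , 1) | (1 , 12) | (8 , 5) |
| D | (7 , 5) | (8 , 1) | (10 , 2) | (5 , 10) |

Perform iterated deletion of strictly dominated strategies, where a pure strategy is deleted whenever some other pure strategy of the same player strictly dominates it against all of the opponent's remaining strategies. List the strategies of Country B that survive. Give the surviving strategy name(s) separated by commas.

Country A's strategy C is strictly dominated by B (I: 9>5, II: 10>1, III: 11>1, IV: 12>8) and is removed.
Country A's strategy D is strictly dominated by B (I: 9>7, II: 10>8, III: 11>10, IV: 12>5) and is removed.
Country B's strategy II is strictly dominated by IV (A: 3>1, B: 10>6) and is removed.
For Country B, I strictly dominates III on the remaining rows (A: 7>4, B: 6>4); eliminate III.
Among the remaining strategies, none is strictly dominated by another pure strategy of the same player, so the elimination stops.
Surviving strategies — Country A: {A, B}; Country B: {I, IV}.

I, IV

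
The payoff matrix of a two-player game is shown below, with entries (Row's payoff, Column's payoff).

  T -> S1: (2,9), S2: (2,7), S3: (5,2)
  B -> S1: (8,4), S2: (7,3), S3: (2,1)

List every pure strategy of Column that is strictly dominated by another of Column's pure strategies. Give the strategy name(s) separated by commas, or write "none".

S2, S3

S1: no other strategy beats it everywhere (S2 at T (9>7); S3 at T (9>2)).
S2 is strictly dominated by S1 (T: 9>7, B: 4>3).
S3 is strictly dominated by S1 (T: 9>2, B: 4>1).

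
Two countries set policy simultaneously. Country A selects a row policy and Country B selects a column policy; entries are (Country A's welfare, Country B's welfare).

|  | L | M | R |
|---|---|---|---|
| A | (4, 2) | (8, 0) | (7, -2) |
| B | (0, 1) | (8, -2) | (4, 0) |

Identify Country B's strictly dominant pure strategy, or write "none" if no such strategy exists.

L

L vs M: A: 2>0, B: 1>-2.
L vs R: A: 2>-2, B: 1>0.
L strictly beats every other strategy against every opponent action, so it is strictly dominant.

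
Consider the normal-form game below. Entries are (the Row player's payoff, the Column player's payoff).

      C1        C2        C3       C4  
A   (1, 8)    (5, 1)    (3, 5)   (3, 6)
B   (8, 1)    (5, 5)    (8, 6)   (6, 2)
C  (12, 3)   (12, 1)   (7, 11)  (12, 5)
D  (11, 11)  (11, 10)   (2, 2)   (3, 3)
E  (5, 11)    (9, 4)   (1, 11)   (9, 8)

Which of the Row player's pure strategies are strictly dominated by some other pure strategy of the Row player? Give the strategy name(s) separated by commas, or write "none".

C strictly dominates A — C1: 12>1, C2: 12>5, C3: 7>3, C4: 12>3.
B: no other strategy beats it everywhere (A at C1 (8>1); C at C3 (8>7); D at C3 (8>2); E at C1 (8>5)).
C is not dominated — it holds its own against A at C1 (12>1); B at C1 (12>8); D at C1 (12>11); E at C1 (12>5).
D is strictly dominated by C (C1: 12>11, C2: 12>11, C3: 7>2, C4: 12>3).
E: dominated, since C does at least as well everywhere (C1: 12>5, C2: 12>9, C3: 7>1, C4: 12>9).

A, D, E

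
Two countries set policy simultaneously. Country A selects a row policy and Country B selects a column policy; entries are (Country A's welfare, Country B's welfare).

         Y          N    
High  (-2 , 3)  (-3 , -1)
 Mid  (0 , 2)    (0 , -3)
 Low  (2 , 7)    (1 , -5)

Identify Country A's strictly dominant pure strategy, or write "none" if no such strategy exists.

Low

Low vs High: Y: 2>-2, N: 1>-3.
Low vs Mid: Y: 2>0, N: 1>0.
Low strictly beats every other strategy against every opponent action, so it is strictly dominant.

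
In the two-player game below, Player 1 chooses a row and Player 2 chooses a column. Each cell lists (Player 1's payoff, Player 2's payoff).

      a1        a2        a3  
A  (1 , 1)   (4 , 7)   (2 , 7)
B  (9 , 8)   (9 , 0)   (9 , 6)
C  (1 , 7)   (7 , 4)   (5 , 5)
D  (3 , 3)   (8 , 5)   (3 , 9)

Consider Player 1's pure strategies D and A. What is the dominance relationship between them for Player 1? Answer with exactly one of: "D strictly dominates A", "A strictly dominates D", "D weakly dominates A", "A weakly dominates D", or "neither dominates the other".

Compare D to A across each choice by Player 2: a1: 3>1, a2: 8>4, a3: 3>2.
D gives a strictly higher payoff against each choice by Player 2, so D strictly dominates A.

D strictly dominates A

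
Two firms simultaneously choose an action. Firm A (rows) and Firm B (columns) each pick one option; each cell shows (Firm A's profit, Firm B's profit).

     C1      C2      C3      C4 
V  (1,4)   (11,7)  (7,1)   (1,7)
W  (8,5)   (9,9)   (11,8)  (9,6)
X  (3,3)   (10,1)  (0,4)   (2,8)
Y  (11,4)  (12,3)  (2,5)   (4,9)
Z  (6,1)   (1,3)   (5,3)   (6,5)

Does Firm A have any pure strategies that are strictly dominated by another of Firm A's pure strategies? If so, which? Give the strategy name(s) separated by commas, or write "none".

V is not dominated — it holds its own against W at C2 (11>9); X at C2 (11>10); Y at C3 (7>2); Z at C2 (11>1).
W is not dominated — it holds its own against V at C1 (8>1); X at C1 (8>3); Y at C3 (11>2); Z at C1 (8>6).
X: dominated, since Y does at least as well everywhere (C1: 11>3, C2: 12>10, C3: 2>0, C4: 4>2).
Nothing dominates Y: V at C1 (11>1); W at C1 (11>8); X at C1 (11>3); Z at C1 (11>6).
W strictly dominates Z — C1: 8>6, C2: 9>1, C3: 11>5, C4: 9>6.

X, Z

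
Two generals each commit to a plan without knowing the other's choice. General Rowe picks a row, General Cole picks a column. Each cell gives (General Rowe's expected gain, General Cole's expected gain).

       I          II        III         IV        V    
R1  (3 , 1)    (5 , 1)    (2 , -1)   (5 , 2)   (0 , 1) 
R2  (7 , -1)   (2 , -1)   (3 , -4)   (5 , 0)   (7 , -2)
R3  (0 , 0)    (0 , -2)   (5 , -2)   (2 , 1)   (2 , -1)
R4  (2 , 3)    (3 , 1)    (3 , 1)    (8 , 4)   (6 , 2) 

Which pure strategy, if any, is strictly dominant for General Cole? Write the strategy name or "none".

IV vs I: R1: 2>1, R2: 0>-1, R3: 1>0, R4: 4>3.
IV vs II: R1: 2>1, R2: 0>-1, R3: 1>-2, R4: 4>1.
IV vs III: R1: 2>-1, R2: 0>-4, R3: 1>-2, R4: 4>1.
IV vs V: R1: 2>1, R2: 0>-2, R3: 1>-1, R4: 4>2.
IV strictly beats every other strategy against every opponent action, so it is strictly dominant.

IV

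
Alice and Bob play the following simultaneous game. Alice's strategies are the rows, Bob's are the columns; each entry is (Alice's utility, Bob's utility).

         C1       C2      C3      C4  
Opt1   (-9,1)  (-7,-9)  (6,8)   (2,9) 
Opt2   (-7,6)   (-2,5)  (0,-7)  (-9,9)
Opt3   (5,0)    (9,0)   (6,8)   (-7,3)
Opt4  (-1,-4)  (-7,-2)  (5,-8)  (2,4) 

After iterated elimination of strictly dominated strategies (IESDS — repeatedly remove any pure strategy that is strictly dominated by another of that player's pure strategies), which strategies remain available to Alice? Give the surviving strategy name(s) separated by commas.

Opt1, Opt3, Opt4

Alice's strategy Opt2 is strictly dominated by Opt3 (C1: 5>-7, C2: 9>-2, C3: 6>0, C4: -7>-9) and is removed.
For Bob, C4 strictly dominates C1 on the remaining rows (Opt1: 9>1, Opt3: 3>0, Opt4: 4>-4); eliminate C1.
For Bob, C4 strictly dominates C2 on the remaining rows (Opt1: 9>-9, Opt3: 3>0, Opt4: 4>-2); eliminate C2.
Among the remaining strategies, none is strictly dominated by another pure strategy of the same player, so the elimination stops.
Surviving strategies — Alice: {Opt1, Opt3, Opt4}; Bob: {C3, C4}.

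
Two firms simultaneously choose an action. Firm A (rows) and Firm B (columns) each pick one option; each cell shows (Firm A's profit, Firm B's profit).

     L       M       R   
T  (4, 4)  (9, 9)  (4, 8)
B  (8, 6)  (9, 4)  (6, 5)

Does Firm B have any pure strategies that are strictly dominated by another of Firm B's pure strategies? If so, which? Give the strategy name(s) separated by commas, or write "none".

none

L is not dominated — it holds its own against M at B (6>4); R at B (6>5).
M: no other strategy beats it everywhere (L at T (9>4); R at T (9>8)).
Nothing dominates R: L at T (8>4); M at B (5>4).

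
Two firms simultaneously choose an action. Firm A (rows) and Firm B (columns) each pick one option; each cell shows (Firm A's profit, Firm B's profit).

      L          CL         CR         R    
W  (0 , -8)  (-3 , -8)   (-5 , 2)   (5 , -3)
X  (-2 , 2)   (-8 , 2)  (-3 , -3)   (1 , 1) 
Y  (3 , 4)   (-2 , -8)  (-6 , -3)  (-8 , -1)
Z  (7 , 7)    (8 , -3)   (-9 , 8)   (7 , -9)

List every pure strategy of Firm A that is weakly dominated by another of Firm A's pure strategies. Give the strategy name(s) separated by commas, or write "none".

W: no other strategy beats it everywhere (X at L (0>-2); Y at CR (-5>-6); Z at CR (-5>-9)).
X: no other strategy beats it everywhere (W at CR (-3>-5); Y at CR (-3>-6); Z at CR (-3>-9)).
Nothing dominates Y: W at L (3>0); X at L (3>-2); Z at CR (-6>-9).
Nothing dominates Z: W at L (7>0); X at L (7>-2); Y at L (7>3).

none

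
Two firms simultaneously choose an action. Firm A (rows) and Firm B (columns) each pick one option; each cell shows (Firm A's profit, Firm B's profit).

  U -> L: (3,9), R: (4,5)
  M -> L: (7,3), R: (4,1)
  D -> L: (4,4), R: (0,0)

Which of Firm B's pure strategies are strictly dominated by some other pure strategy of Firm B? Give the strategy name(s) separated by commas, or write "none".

L: no other strategy beats it everywhere (R at U (9>5)).
R: dominated, since L does at least as well everywhere (U: 9>5, M: 3>1, D: 4>0).

R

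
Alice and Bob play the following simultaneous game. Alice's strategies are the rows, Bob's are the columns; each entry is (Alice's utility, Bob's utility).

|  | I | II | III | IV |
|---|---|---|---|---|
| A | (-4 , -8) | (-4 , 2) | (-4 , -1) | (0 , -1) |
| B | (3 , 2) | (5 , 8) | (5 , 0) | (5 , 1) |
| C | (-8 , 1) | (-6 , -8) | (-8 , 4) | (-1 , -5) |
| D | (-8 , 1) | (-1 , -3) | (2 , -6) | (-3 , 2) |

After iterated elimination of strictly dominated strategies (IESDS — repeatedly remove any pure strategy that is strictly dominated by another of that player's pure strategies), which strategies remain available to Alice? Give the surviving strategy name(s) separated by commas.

For Alice, B strictly dominates A on the remaining columns (I: 3>-4, II: 5>-4, III: 5>-4, IV: 5>0); eliminate A.
Alice's strategy C is strictly dominated by B (I: 3>-8, II: 5>-6, III: 5>-8, IV: 5>-1) and is removed.
Alice's strategy D is strictly dominated by B (I: 3>-8, II: 5>-1, III: 5>2, IV: 5>-3) and is removed.
Bob's strategy I is strictly dominated by II (B: 8>2) and is removed.
For Bob, II strictly dominates III on the remaining rows (B: 8>0); eliminate III.
For Bob, II strictly dominates IV on the remaining rows (B: 8>1); eliminate IV.
Among the remaining strategies, none is strictly dominated by another pure strategy of the same player, so the elimination stops.
Surviving strategies — Alice: {B}; Bob: {II}.

B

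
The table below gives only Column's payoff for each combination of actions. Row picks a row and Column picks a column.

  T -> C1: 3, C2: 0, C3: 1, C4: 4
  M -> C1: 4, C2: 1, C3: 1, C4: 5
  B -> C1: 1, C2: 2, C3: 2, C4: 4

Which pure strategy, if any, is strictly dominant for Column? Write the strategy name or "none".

C4 vs C1: T: 4>3, M: 5>4, B: 4>1.
C4 vs C2: T: 4>0, M: 5>1, B: 4>2.
C4 vs C3: T: 4>1, M: 5>1, B: 4>2.
C4 strictly beats every other strategy against every opponent action, so it is strictly dominant.

C4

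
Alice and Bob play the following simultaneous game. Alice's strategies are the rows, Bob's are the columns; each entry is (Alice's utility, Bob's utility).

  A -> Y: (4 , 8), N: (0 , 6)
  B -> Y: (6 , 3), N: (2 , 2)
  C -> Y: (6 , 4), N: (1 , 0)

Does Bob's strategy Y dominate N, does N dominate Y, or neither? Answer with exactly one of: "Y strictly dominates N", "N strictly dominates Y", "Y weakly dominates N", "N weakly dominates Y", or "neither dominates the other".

Y strictly dominates N

Y's payoffs vs N's, by Alice's action — A: 8>6, B: 3>2, C: 4>0.
Y gives a strictly higher payoff against each opponent action, so Y strictly dominates N.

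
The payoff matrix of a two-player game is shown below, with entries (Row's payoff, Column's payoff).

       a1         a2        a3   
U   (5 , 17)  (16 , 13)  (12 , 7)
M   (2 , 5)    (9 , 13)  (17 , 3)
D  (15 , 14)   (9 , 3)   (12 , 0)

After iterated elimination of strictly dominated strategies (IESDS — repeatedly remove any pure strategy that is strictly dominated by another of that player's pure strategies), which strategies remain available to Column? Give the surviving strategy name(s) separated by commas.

Column a3 is eliminated: a1 beats it against every remaining row (U: 17>7, M: 5>3, D: 14>0).
Row's strategy M is strictly dominated by U (a1: 5>2, a2: 16>9) and is removed.
Column's strategy a2 is strictly dominated by a1 (U: 17>13, D: 14>3) and is removed.
Row U is eliminated: D beats it against every remaining column (a1: 15>5).
Among the remaining strategies, none is strictly dominated by another pure strategy of the same player, so the elimination stops.
Surviving strategies — Row: {D}; Column: {a1}.

a1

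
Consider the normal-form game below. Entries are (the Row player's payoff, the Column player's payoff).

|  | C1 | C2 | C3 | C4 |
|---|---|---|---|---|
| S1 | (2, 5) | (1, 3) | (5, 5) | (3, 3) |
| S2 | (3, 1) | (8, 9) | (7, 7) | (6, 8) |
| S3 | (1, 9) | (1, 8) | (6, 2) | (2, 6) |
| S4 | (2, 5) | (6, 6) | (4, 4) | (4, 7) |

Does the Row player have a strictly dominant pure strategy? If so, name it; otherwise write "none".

S2

S2 vs S1: C1: 3>2, C2: 8>1, C3: 7>5, C4: 6>3.
S2 vs S3: C1: 3>1, C2: 8>1, C3: 7>6, C4: 6>2.
S2 vs S4: C1: 3>2, C2: 8>6, C3: 7>4, C4: 6>4.
S2 strictly beats every other strategy against every opponent action, so it is strictly dominant.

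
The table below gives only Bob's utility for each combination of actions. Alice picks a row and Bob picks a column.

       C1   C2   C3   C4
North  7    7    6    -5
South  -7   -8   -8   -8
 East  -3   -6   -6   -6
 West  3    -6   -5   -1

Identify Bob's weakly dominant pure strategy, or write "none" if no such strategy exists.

C1 vs C2: North: 7=7, South: -7>-8, East: -3>-6, West: 3>-6.
C1 vs C3: North: 7>6, South: -7>-8, East: -3>-6, West: 3>-5.
C1 vs C4: North: 7>-5, South: -7>-8, East: -3>-6, West: 3>-1.
C1 is at least as good as every other strategy against every opponent action, so it is weakly dominant.

C1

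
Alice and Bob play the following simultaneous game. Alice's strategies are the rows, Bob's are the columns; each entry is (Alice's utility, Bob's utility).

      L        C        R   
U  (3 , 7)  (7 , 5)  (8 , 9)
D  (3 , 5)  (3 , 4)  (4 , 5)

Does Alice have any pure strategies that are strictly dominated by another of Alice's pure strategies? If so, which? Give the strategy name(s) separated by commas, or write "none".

Nothing dominates U: D at L (3=3).
D is not dominated — it holds its own against U at L (3=3).

none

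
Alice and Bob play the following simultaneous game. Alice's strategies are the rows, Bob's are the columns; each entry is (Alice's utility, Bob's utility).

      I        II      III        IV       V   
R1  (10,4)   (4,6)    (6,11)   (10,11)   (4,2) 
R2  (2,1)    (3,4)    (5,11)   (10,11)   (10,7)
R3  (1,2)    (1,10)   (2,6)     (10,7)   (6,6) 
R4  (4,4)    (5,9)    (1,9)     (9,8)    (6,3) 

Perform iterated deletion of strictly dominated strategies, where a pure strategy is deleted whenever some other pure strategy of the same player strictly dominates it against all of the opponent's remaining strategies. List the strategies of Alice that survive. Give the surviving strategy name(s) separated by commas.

For Bob, II strictly dominates I on the remaining rows (R1: 6>4, R2: 4>1, R3: 10>2, R4: 9>4); eliminate I.
Column V is eliminated: IV beats it against every remaining row (R1: 11>2, R2: 11>7, R3: 7>6, R4: 8>3).
Among the remaining strategies, none is strictly dominated by another pure strategy of the same player, so the elimination stops.
Surviving strategies — Alice: {R1, R2, R3, R4}; Bob: {II, III, IV}.

R1, R2, R3, R4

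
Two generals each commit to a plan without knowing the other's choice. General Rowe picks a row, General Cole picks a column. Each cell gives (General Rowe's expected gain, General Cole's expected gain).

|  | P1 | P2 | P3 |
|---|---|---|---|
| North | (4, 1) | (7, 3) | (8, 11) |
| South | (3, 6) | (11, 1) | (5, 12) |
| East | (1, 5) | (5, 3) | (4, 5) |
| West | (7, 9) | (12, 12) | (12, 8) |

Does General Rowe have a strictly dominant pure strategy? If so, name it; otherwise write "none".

West

West vs North: P1: 7>4, P2: 12>7, P3: 12>8.
West vs South: P1: 7>3, P2: 12>11, P3: 12>5.
West vs East: P1: 7>1, P2: 12>5, P3: 12>4.
West strictly beats every other strategy against every opponent action, so it is strictly dominant.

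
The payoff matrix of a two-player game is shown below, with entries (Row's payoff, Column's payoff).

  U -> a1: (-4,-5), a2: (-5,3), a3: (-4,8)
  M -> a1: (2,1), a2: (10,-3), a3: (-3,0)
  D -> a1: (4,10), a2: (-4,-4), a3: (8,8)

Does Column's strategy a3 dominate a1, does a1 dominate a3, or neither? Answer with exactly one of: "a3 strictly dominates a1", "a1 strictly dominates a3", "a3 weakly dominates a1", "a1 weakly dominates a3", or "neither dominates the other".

Compare a3 to a1 across each opponent action: U: 8>-5, M: 0<1, D: 8<10.
a3 does better at U but worse at M, D; neither strategy dominates the other.

neither dominates the other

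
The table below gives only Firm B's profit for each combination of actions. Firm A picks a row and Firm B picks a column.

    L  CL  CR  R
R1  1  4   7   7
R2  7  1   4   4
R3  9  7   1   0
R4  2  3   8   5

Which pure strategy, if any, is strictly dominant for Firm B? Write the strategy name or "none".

none

L fails to dominate CL at R1 (1<4).
CL fails to dominate L at R2 (1<7).
CR fails to dominate L at R2 (4<7).
R fails to dominate L at R2 (4<7).
No single strategy dominates all the others.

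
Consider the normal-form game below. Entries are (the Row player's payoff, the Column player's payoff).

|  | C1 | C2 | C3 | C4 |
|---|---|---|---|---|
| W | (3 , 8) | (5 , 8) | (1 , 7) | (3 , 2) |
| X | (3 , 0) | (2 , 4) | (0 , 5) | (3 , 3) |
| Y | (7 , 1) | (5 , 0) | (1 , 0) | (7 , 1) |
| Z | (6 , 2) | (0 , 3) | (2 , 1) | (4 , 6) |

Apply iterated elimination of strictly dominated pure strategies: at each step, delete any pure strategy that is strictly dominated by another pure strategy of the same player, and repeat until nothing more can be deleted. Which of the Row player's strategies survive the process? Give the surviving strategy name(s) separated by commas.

W, Y

For the Row player, Y strictly dominates X on the remaining columns (C1: 7>3, C2: 5>2, C3: 1>0, C4: 7>3); eliminate X.
The Column player's strategy C3 is strictly dominated by C1 (W: 8>7, Y: 1>0, Z: 2>1) and is removed.
The Row player's strategy Z is strictly dominated by Y (C1: 7>6, C2: 5>0, C4: 7>4) and is removed.
Among the remaining strategies, none is strictly dominated by another pure strategy of the same player, so the elimination stops.
Surviving strategies — the Row player: {W, Y}; the Column player: {C1, C2, C4}.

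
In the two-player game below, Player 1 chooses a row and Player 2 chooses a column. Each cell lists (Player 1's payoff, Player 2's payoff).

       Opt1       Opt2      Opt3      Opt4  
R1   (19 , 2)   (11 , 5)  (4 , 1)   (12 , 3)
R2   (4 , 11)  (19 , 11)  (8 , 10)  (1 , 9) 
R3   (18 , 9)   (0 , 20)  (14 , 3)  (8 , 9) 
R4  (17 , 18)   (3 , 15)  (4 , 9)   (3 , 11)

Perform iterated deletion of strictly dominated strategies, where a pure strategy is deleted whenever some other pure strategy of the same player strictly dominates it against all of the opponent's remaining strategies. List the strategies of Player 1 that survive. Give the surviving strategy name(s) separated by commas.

Player 2's strategy Opt3 is strictly dominated by Opt1 (R1: 2>1, R2: 11>10, R3: 9>3, R4: 18>9) and is removed.
Player 1's strategy R3 is strictly dominated by R1 (Opt1: 19>18, Opt2: 11>0, Opt4: 12>8) and is removed.
Row R4 is eliminated: R1 beats it against every remaining column (Opt1: 19>17, Opt2: 11>3, Opt4: 12>3).
Player 2's strategy Opt4 is strictly dominated by Opt2 (R1: 5>3, R2: 11>9) and is removed.
Among the remaining strategies, none is strictly dominated by another pure strategy of the same player, so the elimination stops.
Surviving strategies — Player 1: {R1, R2}; Player 2: {Opt1, Opt2}.

R1, R2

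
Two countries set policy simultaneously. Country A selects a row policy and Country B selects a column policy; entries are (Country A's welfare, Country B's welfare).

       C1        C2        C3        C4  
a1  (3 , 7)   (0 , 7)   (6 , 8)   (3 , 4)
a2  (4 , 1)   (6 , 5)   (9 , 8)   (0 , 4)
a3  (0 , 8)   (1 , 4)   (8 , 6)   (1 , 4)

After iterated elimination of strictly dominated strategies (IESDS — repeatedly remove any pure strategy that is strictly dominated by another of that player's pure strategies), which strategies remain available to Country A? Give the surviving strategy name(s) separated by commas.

Column C2 is eliminated: C3 beats it against every remaining row (a1: 8>7, a2: 8>5, a3: 6>4).
Country B's strategy C4 is strictly dominated by C3 (a1: 8>4, a2: 8>4, a3: 6>4) and is removed.
For Country A, a2 strictly dominates a1 on the remaining columns (C1: 4>3, C3: 9>6); eliminate a1.
Row a3 is eliminated: a2 beats it against every remaining column (C1: 4>0, C3: 9>8).
Column C1 is eliminated: C3 beats it against every remaining row (a2: 8>1).
Among the remaining strategies, none is strictly dominated by another pure strategy of the same player, so the elimination stops.
Surviving strategies — Country A: {a2}; Country B: {C3}.

a2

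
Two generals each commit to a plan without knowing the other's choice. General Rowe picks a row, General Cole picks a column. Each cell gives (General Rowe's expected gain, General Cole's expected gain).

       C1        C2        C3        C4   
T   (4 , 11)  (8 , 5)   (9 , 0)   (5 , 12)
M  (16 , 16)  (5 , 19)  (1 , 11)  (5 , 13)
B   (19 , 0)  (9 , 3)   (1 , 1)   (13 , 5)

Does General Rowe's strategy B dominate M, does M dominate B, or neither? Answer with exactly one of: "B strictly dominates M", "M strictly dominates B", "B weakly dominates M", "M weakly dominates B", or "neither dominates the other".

B's payoffs vs M's, by General Cole's action — C1: 19>16, C2: 9>5, C3: 1=1, C4: 13>5.
B is at least as good everywhere and strictly better somewhere (tied only at C3), so B weakly but not strictly dominates M.

B weakly dominates M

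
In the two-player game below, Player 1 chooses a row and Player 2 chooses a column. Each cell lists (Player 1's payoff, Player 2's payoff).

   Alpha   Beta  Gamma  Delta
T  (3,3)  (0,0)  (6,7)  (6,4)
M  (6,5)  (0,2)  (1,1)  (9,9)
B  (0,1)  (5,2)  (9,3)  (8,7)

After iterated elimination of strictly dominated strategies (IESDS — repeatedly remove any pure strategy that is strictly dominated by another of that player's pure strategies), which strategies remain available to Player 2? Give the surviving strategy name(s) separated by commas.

Player 2's strategy Alpha is strictly dominated by Delta (T: 4>3, M: 9>5, B: 7>1) and is removed.
For Player 1, B strictly dominates T on the remaining columns (Beta: 5>0, Gamma: 9>6, Delta: 8>6); eliminate T.
Column Beta is eliminated: Delta beats it against every remaining row (M: 9>2, B: 7>2).
Player 2's strategy Gamma is strictly dominated by Delta (M: 9>1, B: 7>3) and is removed.
For Player 1, M strictly dominates B on the remaining columns (Delta: 9>8); eliminate B.
Among the remaining strategies, none is strictly dominated by another pure strategy of the same player, so the elimination stops.
Surviving strategies — Player 1: {M}; Player 2: {Delta}.

Delta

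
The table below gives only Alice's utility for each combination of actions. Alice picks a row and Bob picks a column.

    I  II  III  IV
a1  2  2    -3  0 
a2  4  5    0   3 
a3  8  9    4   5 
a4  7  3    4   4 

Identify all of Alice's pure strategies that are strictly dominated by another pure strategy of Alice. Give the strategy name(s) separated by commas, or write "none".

a1 is strictly dominated by a2 (I: 4>2, II: 5>2, III: 0>-3, IV: 3>0).
a2: dominated, since a3 does at least as well everywhere (I: 8>4, II: 9>5, III: 4>0, IV: 5>3).
Nothing dominates a3: a1 at I (8>2); a2 at I (8>4); a4 at I (8>7).
Nothing dominates a4: a1 at I (7>2); a2 at I (7>4); a3 at III (4=4).

a1, a2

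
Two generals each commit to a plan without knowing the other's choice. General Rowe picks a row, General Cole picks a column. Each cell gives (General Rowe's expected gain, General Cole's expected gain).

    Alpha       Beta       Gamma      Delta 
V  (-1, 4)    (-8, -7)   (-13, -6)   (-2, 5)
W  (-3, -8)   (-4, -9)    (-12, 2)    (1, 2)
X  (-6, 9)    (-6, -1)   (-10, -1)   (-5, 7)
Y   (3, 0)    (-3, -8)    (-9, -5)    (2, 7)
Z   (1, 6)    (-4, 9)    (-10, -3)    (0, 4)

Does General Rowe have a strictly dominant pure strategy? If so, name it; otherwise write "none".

Y vs V: Alpha: 3>-1, Beta: -3>-8, Gamma: -9>-13, Delta: 2>-2.
Y vs W: Alpha: 3>-3, Beta: -3>-4, Gamma: -9>-12, Delta: 2>1.
Y vs X: Alpha: 3>-6, Beta: -3>-6, Gamma: -9>-10, Delta: 2>-5.
Y vs Z: Alpha: 3>1, Beta: -3>-4, Gamma: -9>-10, Delta: 2>0.
Y strictly beats every other strategy against every opponent action, so it is strictly dominant.

Y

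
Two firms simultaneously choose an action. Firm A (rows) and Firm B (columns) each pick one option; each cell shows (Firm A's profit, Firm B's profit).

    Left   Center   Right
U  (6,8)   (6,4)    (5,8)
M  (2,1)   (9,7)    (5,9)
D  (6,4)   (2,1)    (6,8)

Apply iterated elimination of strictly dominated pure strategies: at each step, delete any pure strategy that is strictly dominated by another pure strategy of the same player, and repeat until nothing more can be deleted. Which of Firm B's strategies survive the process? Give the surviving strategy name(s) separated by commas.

For Firm B, Right strictly dominates Center on the remaining rows (U: 8>4, M: 9>7, D: 8>1); eliminate Center.
For Firm A, D strictly dominates M on the remaining columns (Left: 6>2, Right: 6>5); eliminate M.
Among the remaining strategies, none is strictly dominated by another pure strategy of the same player, so the elimination stops.
Surviving strategies — Firm A: {U, D}; Firm B: {Left, Right}.

Left, Right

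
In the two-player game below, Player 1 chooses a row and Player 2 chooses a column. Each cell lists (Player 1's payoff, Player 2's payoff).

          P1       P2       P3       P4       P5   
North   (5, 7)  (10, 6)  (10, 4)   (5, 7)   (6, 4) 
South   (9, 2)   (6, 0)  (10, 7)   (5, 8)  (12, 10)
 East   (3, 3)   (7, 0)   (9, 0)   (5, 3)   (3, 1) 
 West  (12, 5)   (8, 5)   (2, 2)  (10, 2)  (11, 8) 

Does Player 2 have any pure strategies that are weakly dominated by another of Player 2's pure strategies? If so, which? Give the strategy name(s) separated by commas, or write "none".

P1 is not dominated — it holds its own against P2 at North (7>6); P3 at North (7>4); P4 at West (5>2); P5 at North (7>4).
P1 weakly dominates P2 — North: 7>6, South: 2>0, East: 3>0, West: 5=5.
P3 is weakly dominated by P4 (North: 7>4, South: 8>7, East: 3>0, West: 2=2).
P4: no other strategy beats it everywhere (P1 at South (8>2); P2 at North (7>6); P3 at North (7>4); P5 at North (7>4)).
P5: no other strategy beats it everywhere (P1 at South (10>2); P2 at South (10>0); P3 at South (10>7); P4 at South (10>8)).

P2, P3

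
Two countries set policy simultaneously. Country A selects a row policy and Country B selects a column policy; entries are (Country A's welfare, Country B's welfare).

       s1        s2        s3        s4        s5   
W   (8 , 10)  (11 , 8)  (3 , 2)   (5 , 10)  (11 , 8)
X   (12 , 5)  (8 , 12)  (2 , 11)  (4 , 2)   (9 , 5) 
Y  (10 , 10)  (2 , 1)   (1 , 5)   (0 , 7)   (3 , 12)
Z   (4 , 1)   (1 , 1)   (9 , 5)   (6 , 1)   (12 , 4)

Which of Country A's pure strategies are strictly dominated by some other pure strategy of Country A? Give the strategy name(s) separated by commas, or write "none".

Y

W: no other strategy beats it everywhere (X at s2 (11>8); Y at s2 (11>2); Z at s1 (8>4)).
X is not dominated — it holds its own against W at s1 (12>8); Y at s1 (12>10); Z at s1 (12>4).
X strictly dominates Y — s1: 12>10, s2: 8>2, s3: 2>1, s4: 4>0, s5: 9>3.
Z: no other strategy beats it everywhere (W at s3 (9>3); X at s3 (9>2); Y at s3 (9>1)).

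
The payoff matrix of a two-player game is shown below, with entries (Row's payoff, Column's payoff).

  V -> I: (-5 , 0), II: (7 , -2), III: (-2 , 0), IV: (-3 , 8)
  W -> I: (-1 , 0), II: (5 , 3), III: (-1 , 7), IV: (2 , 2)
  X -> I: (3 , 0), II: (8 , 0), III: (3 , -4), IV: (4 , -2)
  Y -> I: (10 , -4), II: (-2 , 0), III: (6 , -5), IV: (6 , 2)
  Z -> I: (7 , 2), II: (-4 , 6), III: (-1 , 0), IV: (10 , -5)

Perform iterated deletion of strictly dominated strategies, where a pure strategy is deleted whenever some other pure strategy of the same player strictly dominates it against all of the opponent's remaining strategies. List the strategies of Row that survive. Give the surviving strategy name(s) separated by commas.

Row's strategy V is strictly dominated by X (I: 3>-5, II: 8>7, III: 3>-2, IV: 4>-3) and is removed.
Row W is eliminated: X beats it against every remaining column (I: 3>-1, II: 8>5, III: 3>-1, IV: 4>2).
For Column, I strictly dominates III on the remaining rows (X: 0>-4, Y: -4>-5, Z: 2>0); eliminate III.
Among the remaining strategies, none is strictly dominated by another pure strategy of the same player, so the elimination stops.
Surviving strategies — Row: {X, Y, Z}; Column: {I, II, IV}.

X, Y, Z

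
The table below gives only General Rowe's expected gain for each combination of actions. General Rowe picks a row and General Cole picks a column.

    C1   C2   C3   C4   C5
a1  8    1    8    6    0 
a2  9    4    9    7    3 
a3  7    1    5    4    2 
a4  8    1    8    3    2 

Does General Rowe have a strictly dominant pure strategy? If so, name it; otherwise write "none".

a2

a2 vs a1: C1: 9>8, C2: 4>1, C3: 9>8, C4: 7>6, C5: 3>0.
a2 vs a3: C1: 9>7, C2: 4>1, C3: 9>5, C4: 7>4, C5: 3>2.
a2 vs a4: C1: 9>8, C2: 4>1, C3: 9>8, C4: 7>3, C5: 3>2.
a2 strictly beats every other strategy against every opponent action, so it is strictly dominant.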